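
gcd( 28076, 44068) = 4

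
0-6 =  - 6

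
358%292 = 66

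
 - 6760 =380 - 7140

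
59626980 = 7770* 7674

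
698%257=184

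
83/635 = 83/635 = 0.13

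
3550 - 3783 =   -  233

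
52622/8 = 26311/4 = 6577.75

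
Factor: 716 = 2^2*179^1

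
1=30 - 29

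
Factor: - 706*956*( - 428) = 288872608 = 2^5*107^1*239^1*353^1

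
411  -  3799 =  - 3388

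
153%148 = 5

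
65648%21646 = 710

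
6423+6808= 13231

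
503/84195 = 503/84195 = 0.01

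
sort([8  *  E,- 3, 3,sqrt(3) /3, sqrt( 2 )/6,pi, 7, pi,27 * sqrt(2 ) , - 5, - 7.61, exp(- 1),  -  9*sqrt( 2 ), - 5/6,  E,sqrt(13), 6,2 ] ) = [ - 9*sqrt (2), - 7.61,  -  5, - 3, - 5/6, sqrt( 2 )/6, exp( - 1), sqrt ( 3 )/3 , 2, E, 3, pi, pi, sqrt(13),6,7,  8*E,27 *sqrt( 2) ]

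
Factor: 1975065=3^1*5^1*131671^1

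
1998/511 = 1998/511 = 3.91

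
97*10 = 970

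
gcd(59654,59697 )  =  1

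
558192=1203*464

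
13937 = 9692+4245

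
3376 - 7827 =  - 4451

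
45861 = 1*45861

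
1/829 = 1/829 = 0.00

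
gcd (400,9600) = 400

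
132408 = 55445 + 76963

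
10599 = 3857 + 6742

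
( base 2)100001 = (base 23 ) 1A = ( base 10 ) 33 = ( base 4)201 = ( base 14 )25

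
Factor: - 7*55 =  - 5^1*7^1 *11^1= - 385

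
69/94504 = 69/94504=0.00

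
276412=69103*4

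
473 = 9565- 9092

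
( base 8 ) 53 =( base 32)1B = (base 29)1e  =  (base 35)18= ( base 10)43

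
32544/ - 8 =-4068/1 = - 4068.00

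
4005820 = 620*6461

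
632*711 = 449352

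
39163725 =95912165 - 56748440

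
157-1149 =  - 992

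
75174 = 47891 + 27283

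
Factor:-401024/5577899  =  -2^7*13^1 * 223^( -1)*241^1*25013^( - 1)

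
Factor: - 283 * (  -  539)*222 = 2^1 * 3^1 * 7^2 * 11^1*37^1 *283^1 = 33863214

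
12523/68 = 12523/68 = 184.16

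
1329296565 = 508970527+820326038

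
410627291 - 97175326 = 313451965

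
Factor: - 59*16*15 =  - 14160 = - 2^4*3^1 * 5^1*59^1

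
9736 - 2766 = 6970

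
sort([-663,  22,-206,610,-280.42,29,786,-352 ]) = [-663,- 352, - 280.42,-206, 22, 29,610,786]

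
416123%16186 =11473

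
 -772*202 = - 155944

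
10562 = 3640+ 6922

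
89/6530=89/6530 =0.01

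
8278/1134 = 4139/567 = 7.30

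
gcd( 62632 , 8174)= 2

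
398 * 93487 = 37207826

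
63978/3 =21326=21326.00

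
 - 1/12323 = - 1 + 12322/12323 = - 0.00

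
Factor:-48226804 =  - 2^2*12056701^1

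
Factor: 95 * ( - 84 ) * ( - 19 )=2^2*3^1 *5^1*7^1*19^2 = 151620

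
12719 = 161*79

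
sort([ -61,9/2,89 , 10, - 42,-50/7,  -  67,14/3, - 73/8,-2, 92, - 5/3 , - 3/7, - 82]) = [- 82,-67, - 61, - 42,  -  73/8,-50/7,  -  2,-5/3, - 3/7, 9/2, 14/3, 10,89, 92]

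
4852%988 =900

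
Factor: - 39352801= - 39352801^1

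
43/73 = 43/73 = 0.59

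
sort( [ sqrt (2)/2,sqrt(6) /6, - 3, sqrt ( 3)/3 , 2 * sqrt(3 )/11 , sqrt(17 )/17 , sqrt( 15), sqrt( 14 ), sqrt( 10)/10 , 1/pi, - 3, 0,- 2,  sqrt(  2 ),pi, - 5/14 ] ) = [ - 3, - 3 , - 2, - 5/14,0, sqrt( 17 ) /17,2*sqrt(3 ) /11, sqrt(10)/10, 1/pi, sqrt ( 6 ) /6, sqrt( 3)/3, sqrt( 2 )/2, sqrt(2),pi , sqrt ( 14 ),sqrt ( 15) ]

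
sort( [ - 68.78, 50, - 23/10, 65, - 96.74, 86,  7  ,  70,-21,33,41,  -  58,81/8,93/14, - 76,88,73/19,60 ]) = [ - 96.74, - 76, - 68.78,-58,  -  21,-23/10,73/19,93/14,7,81/8,33,41 , 50,60,65,70 , 86, 88] 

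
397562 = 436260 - 38698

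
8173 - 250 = 7923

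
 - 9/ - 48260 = 9/48260=0.00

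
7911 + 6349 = 14260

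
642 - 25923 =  - 25281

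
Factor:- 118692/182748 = - 63/97 =- 3^2*7^1*97^( - 1) 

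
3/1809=1/603 = 0.00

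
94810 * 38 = 3602780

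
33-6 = 27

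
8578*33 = 283074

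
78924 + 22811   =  101735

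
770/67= 770/67 = 11.49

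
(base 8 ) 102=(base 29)28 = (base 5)231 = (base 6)150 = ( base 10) 66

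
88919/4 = 22229+3/4=22229.75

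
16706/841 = 19+ 727/841 = 19.86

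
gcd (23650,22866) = 2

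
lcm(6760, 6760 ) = 6760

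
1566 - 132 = 1434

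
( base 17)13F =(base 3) 111011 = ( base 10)355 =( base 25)e5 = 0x163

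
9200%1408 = 752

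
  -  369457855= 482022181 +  - 851480036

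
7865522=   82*95921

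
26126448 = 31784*822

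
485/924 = 485/924  =  0.52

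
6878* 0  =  0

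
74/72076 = 1/974 = 0.00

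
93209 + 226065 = 319274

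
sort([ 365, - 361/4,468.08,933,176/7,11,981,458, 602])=[ - 361/4,11, 176/7,365,458, 468.08,602,933,981]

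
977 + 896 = 1873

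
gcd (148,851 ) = 37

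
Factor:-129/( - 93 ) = 43/31 = 31^ (-1) * 43^1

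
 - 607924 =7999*( - 76 ) 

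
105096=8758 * 12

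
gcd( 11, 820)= 1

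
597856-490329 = 107527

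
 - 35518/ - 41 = 866 + 12/41  =  866.29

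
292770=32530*9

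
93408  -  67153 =26255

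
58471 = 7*8353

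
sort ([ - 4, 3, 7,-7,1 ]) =[ - 7, - 4,  1,3, 7]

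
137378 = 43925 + 93453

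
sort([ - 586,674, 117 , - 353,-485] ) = [ - 586 ,-485, - 353, 117, 674 ] 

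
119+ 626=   745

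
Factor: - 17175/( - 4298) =2^( -1)*3^1 * 5^2*7^ ( - 1 ) * 229^1*307^( - 1)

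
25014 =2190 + 22824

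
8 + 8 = 16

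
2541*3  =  7623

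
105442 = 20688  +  84754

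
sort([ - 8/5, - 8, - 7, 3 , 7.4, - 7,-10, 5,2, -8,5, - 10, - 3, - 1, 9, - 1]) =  [ - 10, - 10, - 8 , - 8,-7, - 7, - 3, - 8/5, - 1, - 1, 2,  3,5, 5 , 7.4, 9] 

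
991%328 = 7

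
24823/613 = 24823/613 = 40.49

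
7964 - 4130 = 3834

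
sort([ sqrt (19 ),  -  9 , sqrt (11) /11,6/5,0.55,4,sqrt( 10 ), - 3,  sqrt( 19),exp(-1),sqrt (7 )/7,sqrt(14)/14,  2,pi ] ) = [ - 9, - 3 , sqrt( 14) /14,sqrt (11 )/11 , exp( - 1),sqrt(7)/7,0.55, 6/5,2,pi, sqrt ( 10),4,sqrt( 19) , sqrt(19)]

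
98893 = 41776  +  57117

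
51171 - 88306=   -  37135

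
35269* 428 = 15095132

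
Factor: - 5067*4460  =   - 2^2*3^2 *5^1*223^1*563^1 = -22598820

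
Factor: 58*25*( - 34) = -49300 = -  2^2*5^2*17^1*29^1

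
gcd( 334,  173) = 1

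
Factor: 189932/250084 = 461/607 = 461^1*607^(-1) 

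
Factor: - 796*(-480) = 2^7*3^1 * 5^1*199^1 =382080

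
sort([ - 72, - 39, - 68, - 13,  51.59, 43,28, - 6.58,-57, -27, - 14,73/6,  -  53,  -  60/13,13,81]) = [ - 72, - 68, - 57, - 53, - 39, - 27,-14, - 13, - 6.58,-60/13,73/6, 13,28, 43, 51.59, 81 ]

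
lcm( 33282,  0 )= 0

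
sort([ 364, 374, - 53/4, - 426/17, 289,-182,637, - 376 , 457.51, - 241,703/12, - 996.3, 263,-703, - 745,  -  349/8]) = [ - 996.3,-745 , - 703 ,- 376, - 241,  -  182, - 349/8,-426/17, -53/4, 703/12, 263, 289,364, 374,457.51, 637]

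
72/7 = 72/7 = 10.29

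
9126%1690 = 676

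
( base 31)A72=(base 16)2665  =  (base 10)9829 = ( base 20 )14b9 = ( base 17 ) 2003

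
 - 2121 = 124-2245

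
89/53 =1 + 36/53 =1.68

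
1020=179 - -841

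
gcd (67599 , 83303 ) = 1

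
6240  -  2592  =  3648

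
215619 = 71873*3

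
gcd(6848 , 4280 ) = 856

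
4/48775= 4/48775 = 0.00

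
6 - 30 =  - 24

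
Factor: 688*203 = 2^4*7^1*29^1* 43^1 = 139664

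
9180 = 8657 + 523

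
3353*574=1924622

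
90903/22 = 4131 + 21/22 = 4131.95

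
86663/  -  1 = -86663/1 = - 86663.00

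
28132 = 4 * 7033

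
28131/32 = 879+3/32  =  879.09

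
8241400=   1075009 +7166391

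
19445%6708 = 6029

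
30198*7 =211386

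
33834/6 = 5639=5639.00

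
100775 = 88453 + 12322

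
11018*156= 1718808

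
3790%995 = 805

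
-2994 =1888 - 4882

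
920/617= 920/617 = 1.49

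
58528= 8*7316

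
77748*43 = 3343164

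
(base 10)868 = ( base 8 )1544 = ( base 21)1K7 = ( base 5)11433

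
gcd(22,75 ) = 1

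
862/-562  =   - 2+131/281 = - 1.53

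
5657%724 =589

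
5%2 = 1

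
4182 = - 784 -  - 4966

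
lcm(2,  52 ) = 52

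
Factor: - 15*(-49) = 735= 3^1*5^1*7^2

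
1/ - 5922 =-1/5922 =-0.00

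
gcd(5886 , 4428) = 54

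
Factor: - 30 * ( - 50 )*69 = 103500 = 2^2  *3^2* 5^3 * 23^1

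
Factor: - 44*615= - 27060 = - 2^2*3^1*5^1*11^1*41^1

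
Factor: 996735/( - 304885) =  - 199347/60977= -3^1*7^( - 1)*31^( - 1)*281^( - 1 )*66449^1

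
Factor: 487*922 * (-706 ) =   -  317003884 = -2^2 *353^1*461^1 *487^1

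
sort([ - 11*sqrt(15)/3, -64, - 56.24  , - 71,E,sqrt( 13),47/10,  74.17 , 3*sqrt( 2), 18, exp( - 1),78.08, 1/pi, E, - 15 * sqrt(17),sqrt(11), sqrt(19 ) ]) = [ - 71,-64, - 15* sqrt(17) , - 56.24,-11 * sqrt( 15) /3, 1/pi,exp(  -  1), E, E,sqrt(11),sqrt(13 ) , 3*sqrt( 2), sqrt(19),47/10, 18, 74.17, 78.08 ]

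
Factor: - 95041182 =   -  2^1*3^1*73^1*97^1*2237^1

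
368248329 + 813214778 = 1181463107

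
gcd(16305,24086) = 1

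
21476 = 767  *28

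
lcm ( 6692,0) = 0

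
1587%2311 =1587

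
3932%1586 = 760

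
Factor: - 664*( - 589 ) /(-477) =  - 391096/477 = - 2^3*3^( - 2 )*19^1*31^1 * 53^( - 1)*83^1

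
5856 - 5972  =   - 116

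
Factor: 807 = 3^1*269^1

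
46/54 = 23/27 =0.85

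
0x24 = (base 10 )36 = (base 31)15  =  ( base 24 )1C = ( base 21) 1F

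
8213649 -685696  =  7527953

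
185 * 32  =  5920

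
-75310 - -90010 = 14700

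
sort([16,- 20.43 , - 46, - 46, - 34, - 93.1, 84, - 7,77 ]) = [-93.1,  -  46, - 46, - 34, - 20.43,-7,16,77,84] 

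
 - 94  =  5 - 99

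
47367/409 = 47367/409 = 115.81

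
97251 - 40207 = 57044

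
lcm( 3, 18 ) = 18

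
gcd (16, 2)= 2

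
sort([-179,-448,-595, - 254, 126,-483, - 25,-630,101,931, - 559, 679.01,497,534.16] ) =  [ - 630,-595,  -  559, - 483,  -  448,-254, - 179,-25, 101,126,497, 534.16,679.01,931 ] 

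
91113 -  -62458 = 153571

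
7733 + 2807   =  10540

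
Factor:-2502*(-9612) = 2^3*3^5*89^1*139^1 = 24049224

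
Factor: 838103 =7^1*67^1*1787^1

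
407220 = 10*40722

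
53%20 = 13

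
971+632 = 1603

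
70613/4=70613/4 = 17653.25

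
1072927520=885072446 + 187855074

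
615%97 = 33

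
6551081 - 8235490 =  - 1684409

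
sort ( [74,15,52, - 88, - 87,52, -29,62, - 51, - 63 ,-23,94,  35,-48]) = [ - 88, - 87,  -  63,- 51, - 48,  -  29, - 23,15,  35,52, 52,62,74,94 ]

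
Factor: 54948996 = 2^2*3^3 * 37^1*13751^1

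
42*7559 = 317478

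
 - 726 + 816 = 90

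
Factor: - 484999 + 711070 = 226071 = 3^4*2791^1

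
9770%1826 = 640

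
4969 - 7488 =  - 2519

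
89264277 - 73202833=16061444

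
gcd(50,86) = 2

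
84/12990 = 14/2165 = 0.01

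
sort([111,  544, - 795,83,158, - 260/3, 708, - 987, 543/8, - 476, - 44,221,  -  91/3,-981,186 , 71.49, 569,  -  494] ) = [- 987, - 981, - 795,-494, - 476, - 260/3, - 44, - 91/3,543/8 , 71.49,  83,  111, 158, 186,221,544,569,708]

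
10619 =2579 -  - 8040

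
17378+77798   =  95176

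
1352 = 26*52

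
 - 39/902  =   - 39/902= - 0.04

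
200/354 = 100/177=0.56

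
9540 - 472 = 9068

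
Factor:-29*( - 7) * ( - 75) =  - 3^1 * 5^2 * 7^1*29^1 = - 15225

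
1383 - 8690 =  - 7307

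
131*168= 22008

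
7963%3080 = 1803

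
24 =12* 2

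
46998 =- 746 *(-63)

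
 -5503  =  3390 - 8893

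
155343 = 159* 977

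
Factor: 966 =2^1*3^1*7^1*23^1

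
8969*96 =861024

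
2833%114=97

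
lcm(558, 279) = 558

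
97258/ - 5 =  - 19452 + 2/5 = - 19451.60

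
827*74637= 61724799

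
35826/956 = 37 + 227/478 = 37.47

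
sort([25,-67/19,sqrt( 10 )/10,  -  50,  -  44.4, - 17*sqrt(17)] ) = [  -  17* sqrt( 17 ), - 50, - 44.4, - 67/19,sqrt( 10 ) /10,25 ]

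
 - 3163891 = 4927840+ - 8091731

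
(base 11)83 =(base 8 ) 133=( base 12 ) 77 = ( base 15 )61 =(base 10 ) 91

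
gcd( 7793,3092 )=1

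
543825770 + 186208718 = 730034488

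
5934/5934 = 1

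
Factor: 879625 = 5^3*31^1*227^1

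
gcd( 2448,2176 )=272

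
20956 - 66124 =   -  45168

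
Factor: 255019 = 255019^1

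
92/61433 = 4/2671= 0.00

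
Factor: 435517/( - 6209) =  - 7^( - 1 )*491^1 = - 491/7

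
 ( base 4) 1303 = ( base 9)137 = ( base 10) 115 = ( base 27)47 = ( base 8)163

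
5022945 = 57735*87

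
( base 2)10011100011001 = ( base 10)10009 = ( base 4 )2130121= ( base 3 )111201201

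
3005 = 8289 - 5284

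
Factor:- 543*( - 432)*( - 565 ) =  -  2^4*3^4*5^1*113^1*181^1 = - 132535440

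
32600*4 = 130400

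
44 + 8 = 52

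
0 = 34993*0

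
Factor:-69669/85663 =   -  3^2 *17^(-1 )* 5039^( - 1 )*7741^1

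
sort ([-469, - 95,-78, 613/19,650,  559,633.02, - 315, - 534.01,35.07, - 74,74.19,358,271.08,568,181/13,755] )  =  [ - 534.01, - 469,-315, - 95, - 78, - 74,181/13 , 613/19,35.07, 74.19,271.08,358, 559,568, 633.02, 650,755 ]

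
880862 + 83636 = 964498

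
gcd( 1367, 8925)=1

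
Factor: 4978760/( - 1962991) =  - 2^3*5^1  *  19^1*6551^1*1962991^( - 1)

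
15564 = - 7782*(-2)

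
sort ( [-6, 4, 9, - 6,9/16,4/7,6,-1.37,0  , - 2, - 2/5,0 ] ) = [ -6,-6, - 2,  -  1.37, - 2/5,0,0, 9/16,4/7,4,6, 9 ] 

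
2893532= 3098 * 934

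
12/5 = 2+2/5 = 2.40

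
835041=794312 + 40729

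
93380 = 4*23345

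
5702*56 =319312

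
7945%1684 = 1209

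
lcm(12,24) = 24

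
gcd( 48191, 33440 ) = 11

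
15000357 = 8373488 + 6626869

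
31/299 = 31/299 = 0.10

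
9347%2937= 536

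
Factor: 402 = 2^1*3^1 * 67^1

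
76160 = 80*952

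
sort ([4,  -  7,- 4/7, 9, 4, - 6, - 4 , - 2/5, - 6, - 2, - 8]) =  [ - 8, - 7, - 6, - 6 , - 4, - 2, - 4/7, - 2/5, 4 , 4, 9] 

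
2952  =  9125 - 6173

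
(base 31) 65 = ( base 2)10111111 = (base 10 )191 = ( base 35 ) 5G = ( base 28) 6n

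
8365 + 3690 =12055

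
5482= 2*2741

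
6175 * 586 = 3618550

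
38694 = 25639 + 13055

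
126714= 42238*3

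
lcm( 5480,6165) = 49320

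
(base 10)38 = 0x26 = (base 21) 1h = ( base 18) 22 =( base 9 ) 42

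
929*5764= 5354756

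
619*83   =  51377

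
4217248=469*8992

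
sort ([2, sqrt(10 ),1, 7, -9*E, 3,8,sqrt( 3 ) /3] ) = [ - 9*E,sqrt(3)/3, 1, 2, 3, sqrt( 10), 7,  8 ] 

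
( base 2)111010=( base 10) 58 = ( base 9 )64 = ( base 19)31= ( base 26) 26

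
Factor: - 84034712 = - 2^3*233^1*45083^1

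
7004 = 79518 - 72514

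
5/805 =1/161 =0.01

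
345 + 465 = 810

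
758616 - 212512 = 546104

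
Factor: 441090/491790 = 3^1*29^1*97^(  -  1 )=87/97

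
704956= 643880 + 61076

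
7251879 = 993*7303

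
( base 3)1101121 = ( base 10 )1015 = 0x3F7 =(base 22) 223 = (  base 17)38C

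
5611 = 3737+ 1874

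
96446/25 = 96446/25  =  3857.84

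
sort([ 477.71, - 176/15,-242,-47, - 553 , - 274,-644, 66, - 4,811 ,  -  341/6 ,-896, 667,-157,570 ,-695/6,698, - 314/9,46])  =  [-896,-644,-553,-274, - 242, - 157, - 695/6, - 341/6, - 47, - 314/9, - 176/15, - 4, 46,66, 477.71, 570 , 667, 698, 811]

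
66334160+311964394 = 378298554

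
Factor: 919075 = 5^2*97^1*379^1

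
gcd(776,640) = 8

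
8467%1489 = 1022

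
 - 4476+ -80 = -4556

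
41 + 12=53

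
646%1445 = 646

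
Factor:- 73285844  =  - 2^2 * 17^1 * 1077733^1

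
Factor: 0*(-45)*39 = 0 = 0^1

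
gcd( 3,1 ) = 1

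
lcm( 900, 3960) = 19800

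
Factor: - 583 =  -11^1*53^1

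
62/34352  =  31/17176= 0.00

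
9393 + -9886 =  - 493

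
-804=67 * ( - 12)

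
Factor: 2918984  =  2^3*364873^1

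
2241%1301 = 940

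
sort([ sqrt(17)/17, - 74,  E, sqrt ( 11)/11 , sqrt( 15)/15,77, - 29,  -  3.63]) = [-74,-29, - 3.63, sqrt( 17 ) /17,sqrt( 15)/15, sqrt( 11 )/11, E, 77 ]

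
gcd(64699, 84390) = 2813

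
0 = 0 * 146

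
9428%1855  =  153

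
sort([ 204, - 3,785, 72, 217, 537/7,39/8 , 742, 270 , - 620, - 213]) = [ - 620, - 213, - 3, 39/8 , 72  ,  537/7,204,217, 270, 742,785 ] 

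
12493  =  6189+6304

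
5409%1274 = 313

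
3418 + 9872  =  13290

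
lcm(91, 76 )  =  6916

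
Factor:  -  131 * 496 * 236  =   - 15334336 = - 2^6*31^1 * 59^1*131^1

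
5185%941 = 480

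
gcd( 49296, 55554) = 6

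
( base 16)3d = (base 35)1Q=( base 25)2b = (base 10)61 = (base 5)221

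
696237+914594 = 1610831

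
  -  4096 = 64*( - 64)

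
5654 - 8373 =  - 2719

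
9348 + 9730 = 19078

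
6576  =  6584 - 8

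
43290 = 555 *78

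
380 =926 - 546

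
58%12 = 10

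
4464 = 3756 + 708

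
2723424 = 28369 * 96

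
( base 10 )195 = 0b11000011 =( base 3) 21020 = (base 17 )B8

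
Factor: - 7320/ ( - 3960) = 3^(-1) * 11^( - 1)*61^1 = 61/33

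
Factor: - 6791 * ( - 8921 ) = 60582511  =  11^1 *811^1  *  6791^1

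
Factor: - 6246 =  - 2^1*3^2*347^1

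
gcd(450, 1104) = 6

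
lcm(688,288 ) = 12384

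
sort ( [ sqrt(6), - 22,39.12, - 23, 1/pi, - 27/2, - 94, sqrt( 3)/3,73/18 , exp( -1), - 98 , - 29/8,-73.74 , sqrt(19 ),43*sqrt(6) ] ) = [ - 98, - 94,-73.74, - 23 , - 22, -27/2, - 29/8,  1/pi, exp( - 1 ), sqrt( 3 )/3,sqrt( 6),73/18,  sqrt( 19 ),  39.12,  43*sqrt(6) ] 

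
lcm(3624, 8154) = 32616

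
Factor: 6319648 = 2^5 * 17^1 * 11617^1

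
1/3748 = 1/3748 = 0.00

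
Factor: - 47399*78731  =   - 3731770669 = -11^1*31^1  *  131^1 * 139^1*601^1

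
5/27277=5/27277   =  0.00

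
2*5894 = 11788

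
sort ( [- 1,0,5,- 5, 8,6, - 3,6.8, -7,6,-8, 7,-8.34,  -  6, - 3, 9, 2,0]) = [ - 8.34, - 8, - 7,-6, - 5, - 3,-3, - 1,0,0, 2,5, 6  ,  6, 6.8,  7,8,9 ] 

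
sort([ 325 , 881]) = [325, 881 ] 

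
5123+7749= 12872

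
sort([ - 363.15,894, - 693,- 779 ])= [-779, - 693, - 363.15, 894 ] 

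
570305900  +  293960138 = 864266038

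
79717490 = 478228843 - 398511353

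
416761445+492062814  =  908824259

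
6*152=912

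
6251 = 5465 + 786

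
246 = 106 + 140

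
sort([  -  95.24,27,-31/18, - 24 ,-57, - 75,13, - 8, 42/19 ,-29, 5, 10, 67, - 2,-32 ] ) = [- 95.24,- 75 , - 57, - 32, - 29 , - 24, - 8 ,-2, - 31/18 , 42/19,5, 10, 13, 27,67]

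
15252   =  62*246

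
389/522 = 389/522 = 0.75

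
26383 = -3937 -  - 30320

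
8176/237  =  34 + 118/237 = 34.50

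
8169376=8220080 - 50704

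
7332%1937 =1521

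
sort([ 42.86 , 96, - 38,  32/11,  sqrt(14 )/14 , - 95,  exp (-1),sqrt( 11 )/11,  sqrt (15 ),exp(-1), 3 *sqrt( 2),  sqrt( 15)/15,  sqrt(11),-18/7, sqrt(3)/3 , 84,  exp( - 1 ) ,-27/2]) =[  -  95 , - 38, - 27/2,-18/7, sqrt(15) /15,sqrt( 14 ) /14,sqrt( 11)/11,exp(-1),exp(-1) , exp(  -  1 ),sqrt( 3 ) /3,  32/11,sqrt( 11),sqrt( 15),3*sqrt(2),42.86,84, 96]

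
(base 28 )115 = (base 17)2E1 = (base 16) 331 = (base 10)817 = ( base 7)2245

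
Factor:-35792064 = -2^6*3^3*7^1 *11^1*269^1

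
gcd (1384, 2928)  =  8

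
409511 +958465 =1367976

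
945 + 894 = 1839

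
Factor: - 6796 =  - 2^2*1699^1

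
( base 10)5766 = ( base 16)1686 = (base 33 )59O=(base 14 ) 215C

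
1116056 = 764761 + 351295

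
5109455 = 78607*65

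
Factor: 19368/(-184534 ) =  - 2^2 * 3^2*7^( - 3)  =  - 36/343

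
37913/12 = 3159 + 5/12 = 3159.42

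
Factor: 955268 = 2^2*79^1*3023^1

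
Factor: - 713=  - 23^1 * 31^1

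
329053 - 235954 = 93099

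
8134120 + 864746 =8998866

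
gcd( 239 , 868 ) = 1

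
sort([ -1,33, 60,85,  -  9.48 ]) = [ - 9.48, - 1,33, 60, 85]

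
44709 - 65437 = -20728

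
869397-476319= 393078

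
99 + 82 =181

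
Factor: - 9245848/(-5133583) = 2^3*  7^(-2)*13^( - 1)*577^1*2003^1*8059^( - 1)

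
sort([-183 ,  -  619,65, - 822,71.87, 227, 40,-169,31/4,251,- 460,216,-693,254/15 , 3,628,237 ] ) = [ - 822  ,-693,  -  619, - 460  , - 183, - 169,3, 31/4,254/15,40,65,71.87 , 216,227,237,  251, 628]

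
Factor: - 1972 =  - 2^2*17^1 * 29^1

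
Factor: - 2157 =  - 3^1*719^1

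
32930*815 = 26837950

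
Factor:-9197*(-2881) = 26496557 = 17^1 * 43^1*67^1*541^1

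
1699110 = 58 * 29295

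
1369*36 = 49284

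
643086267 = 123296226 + 519790041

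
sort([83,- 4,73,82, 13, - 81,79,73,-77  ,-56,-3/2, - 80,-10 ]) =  [ - 81 , -80,-77, - 56, - 10, - 4, - 3/2,13,73,73, 79,82, 83]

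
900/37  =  24 + 12/37 = 24.32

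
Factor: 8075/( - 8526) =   -  2^( -1)*3^(-1 )*5^2*7^( - 2) *17^1*19^1*29^( - 1)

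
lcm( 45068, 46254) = 1757652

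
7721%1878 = 209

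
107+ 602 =709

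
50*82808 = 4140400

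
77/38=77/38 = 2.03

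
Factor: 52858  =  2^1*13^1*19^1 * 107^1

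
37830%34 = 22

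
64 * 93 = 5952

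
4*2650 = 10600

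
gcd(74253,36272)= 1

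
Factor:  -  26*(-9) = 234 = 2^1 *3^2* 13^1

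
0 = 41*0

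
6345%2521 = 1303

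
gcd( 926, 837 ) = 1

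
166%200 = 166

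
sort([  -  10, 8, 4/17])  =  [ - 10,4/17,8]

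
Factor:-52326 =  - 2^1*3^4*17^1*19^1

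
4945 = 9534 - 4589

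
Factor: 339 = 3^1*113^1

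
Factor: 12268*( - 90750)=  - 2^3* 3^1*5^3 * 11^2*3067^1 = -1113321000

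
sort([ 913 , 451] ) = [451, 913]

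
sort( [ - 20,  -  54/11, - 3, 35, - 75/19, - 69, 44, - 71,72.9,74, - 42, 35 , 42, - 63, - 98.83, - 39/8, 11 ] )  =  [ - 98.83, - 71,-69, - 63, - 42, - 20, - 54/11 , - 39/8 , - 75/19, - 3,11,  35, 35,  42, 44,72.9,74]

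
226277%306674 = 226277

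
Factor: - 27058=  - 2^1 * 83^1*163^1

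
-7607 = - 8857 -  - 1250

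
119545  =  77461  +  42084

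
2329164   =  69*33756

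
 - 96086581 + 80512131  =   - 15574450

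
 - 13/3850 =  - 1+3837/3850 = - 0.00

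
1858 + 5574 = 7432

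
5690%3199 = 2491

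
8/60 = 2/15 = 0.13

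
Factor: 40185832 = 2^3*5023229^1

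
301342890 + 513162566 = 814505456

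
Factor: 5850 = 2^1*3^2*5^2 * 13^1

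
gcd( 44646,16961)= 7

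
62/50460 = 31/25230 = 0.00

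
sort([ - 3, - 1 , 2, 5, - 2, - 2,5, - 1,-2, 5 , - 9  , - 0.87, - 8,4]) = [ - 9, - 8, - 3, - 2,  -  2, - 2, - 1, - 1, - 0.87,2,4,  5 , 5,  5]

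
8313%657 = 429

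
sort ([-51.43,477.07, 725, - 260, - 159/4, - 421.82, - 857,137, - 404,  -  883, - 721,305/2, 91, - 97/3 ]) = [- 883, - 857, - 721, - 421.82, - 404, - 260,-51.43, - 159/4, - 97/3, 91, 137, 305/2,477.07, 725 ] 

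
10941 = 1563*7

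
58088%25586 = 6916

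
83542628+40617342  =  124159970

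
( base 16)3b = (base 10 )59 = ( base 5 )214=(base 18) 35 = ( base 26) 27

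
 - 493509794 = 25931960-519441754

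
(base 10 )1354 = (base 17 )4BB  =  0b10101001010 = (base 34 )15s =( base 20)37E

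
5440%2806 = 2634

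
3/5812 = 3/5812 = 0.00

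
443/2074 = 443/2074 = 0.21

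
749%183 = 17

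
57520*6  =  345120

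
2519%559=283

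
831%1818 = 831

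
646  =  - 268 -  - 914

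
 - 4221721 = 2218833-6440554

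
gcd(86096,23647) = 1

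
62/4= 15 + 1/2 = 15.50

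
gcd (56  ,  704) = 8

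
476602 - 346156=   130446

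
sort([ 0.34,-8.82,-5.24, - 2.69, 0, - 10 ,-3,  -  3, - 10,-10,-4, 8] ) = [-10 ,-10,-10, - 8.82, - 5.24,-4, -3 , - 3, - 2.69, 0 , 0.34, 8 ]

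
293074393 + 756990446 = 1050064839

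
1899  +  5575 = 7474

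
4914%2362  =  190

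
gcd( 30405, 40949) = 1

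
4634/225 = 20  +  134/225  =  20.60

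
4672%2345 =2327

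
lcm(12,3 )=12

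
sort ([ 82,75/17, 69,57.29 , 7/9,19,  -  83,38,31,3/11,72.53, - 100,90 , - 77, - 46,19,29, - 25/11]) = [ - 100,-83, - 77,-46 , - 25/11,3/11,7/9,75/17,19, 19,29,31,38,57.29, 69,72.53,82 , 90 ]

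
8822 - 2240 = 6582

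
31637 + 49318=80955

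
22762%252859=22762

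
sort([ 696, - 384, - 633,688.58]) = [ - 633, - 384,688.58, 696 ] 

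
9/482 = 9/482 = 0.02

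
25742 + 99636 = 125378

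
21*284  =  5964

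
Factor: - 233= - 233^1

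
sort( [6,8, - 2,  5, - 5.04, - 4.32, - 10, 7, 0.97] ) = [ - 10, - 5.04,-4.32, - 2,  0.97, 5,6,7, 8] 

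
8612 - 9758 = -1146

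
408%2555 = 408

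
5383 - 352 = 5031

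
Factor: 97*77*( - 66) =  - 492954 = - 2^1 * 3^1*7^1*11^2*97^1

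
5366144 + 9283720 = 14649864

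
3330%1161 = 1008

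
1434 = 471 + 963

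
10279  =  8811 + 1468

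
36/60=3/5 = 0.60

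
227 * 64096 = 14549792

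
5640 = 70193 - 64553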